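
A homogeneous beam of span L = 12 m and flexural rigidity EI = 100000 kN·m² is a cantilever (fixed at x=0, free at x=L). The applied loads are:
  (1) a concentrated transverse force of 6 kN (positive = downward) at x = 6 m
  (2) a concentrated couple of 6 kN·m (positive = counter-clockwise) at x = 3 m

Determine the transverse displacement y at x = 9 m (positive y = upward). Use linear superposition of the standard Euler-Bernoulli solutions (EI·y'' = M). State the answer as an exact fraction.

y(9) = -621/100000 m

Load 1 — point force P=6 kN at a=6 m (b=L-a=6):
  y_1 = -Pa²(3x-a)/(6EI)  [x>a] = -6·6²·(3·9-6)/(6·100000) = -189/25000 m
Load 2 — applied couple M₀=6 kN·m at a=3 m (b=L-a=9):
  y_2 = M₀a(2x-a)/(2EI)  [x>a] = 6·3·(2·9-3)/(2·100000) = 27/20000 m
Superposition: y = Σ y_i = -621/100000 m ≈ -0.006210 m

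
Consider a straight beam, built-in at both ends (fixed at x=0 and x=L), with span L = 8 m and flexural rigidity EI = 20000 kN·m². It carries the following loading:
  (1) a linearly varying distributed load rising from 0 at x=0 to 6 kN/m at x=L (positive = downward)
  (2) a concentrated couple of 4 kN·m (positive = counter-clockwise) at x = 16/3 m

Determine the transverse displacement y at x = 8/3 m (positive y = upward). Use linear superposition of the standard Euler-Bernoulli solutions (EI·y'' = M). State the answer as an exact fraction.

Load 1 — triangular load w₀=6 kN/m (0→w₀ over full span):
  y_1 = -w₀x²(L-x)²(x+2L)/(120LEI) = -6·(8/3)²·(8-(8/3))²·((8/3)+2·8)/(120·8·20000) = -896/759375 m
Load 2 — applied couple M₀=4 kN·m at a=16/3 m (b=L-a=8/3):
  y_2 = (R_Ax³/6 - M_Ax²/2)/EI  [x≤a] with R_A=2/3, M_A=4/3 = ((2/3)·(8/3)³/6 - (4/3)·(8/3)²/2)/20000 = -4/30375 m
Superposition: y = Σ y_i = -332/253125 m ≈ -0.001312 m

y(8/3) = -332/253125 m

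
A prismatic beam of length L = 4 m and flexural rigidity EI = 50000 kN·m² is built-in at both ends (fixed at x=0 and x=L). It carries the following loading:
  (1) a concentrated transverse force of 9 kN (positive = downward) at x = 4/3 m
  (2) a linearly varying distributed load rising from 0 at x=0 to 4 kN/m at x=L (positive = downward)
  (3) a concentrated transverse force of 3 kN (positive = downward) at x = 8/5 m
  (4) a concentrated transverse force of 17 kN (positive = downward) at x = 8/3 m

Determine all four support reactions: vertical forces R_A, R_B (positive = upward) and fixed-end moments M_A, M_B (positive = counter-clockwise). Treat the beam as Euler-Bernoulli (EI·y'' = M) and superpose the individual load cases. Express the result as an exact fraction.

R_A = 52036/3375 kN, M_A = 48032/3375 kN·m, R_B = 72839/3375 kN, M_B = -57688/3375 kN·m

Load 1 — point force P=9 kN at a=4/3 m (b=L-a=8/3):
  R_A = Pb²(3a+b)/L³ = 9·(8/3)²·(3·(4/3)+(8/3))/4³ = 20/3 kN
  M_A = Pab²/L² = 9·(4/3)·(8/3)²/4² = 16/3 kN·m
  R_B = Pa²(a+3b)/L³ = 9·(4/3)²·((4/3)+3·(8/3))/4³ = 7/3 kN
  M_B = -Pa²b/L² = -9·(4/3)²·(8/3)/4² = -8/3 kN·m
Load 2 — triangular load w₀=4 kN/m (0→w₀ over full span):
  R_A = 3w₀L/20 = 3·4·4/20 = 12/5 kN
  M_A = w₀L²/30 = 4·4²/30 = 32/15 kN·m
  R_B = 7w₀L/20 = 7·4·4/20 = 28/5 kN
  M_B = -w₀L²/20 = -4·4²/20 = -16/5 kN·m
Load 3 — point force P=3 kN at a=8/5 m (b=L-a=12/5):
  R_A = Pb²(3a+b)/L³ = 3·(12/5)²·(3·(8/5)+(12/5))/4³ = 243/125 kN
  M_A = Pab²/L² = 3·(8/5)·(12/5)²/4² = 216/125 kN·m
  R_B = Pa²(a+3b)/L³ = 3·(8/5)²·((8/5)+3·(12/5))/4³ = 132/125 kN
  M_B = -Pa²b/L² = -3·(8/5)²·(12/5)/4² = -144/125 kN·m
Load 4 — point force P=17 kN at a=8/3 m (b=L-a=4/3):
  R_A = Pb²(3a+b)/L³ = 17·(4/3)²·(3·(8/3)+(4/3))/4³ = 119/27 kN
  M_A = Pab²/L² = 17·(8/3)·(4/3)²/4² = 136/27 kN·m
  R_B = Pa²(a+3b)/L³ = 17·(8/3)²·((8/3)+3·(4/3))/4³ = 340/27 kN
  M_B = -Pa²b/L² = -17·(8/3)²·(4/3)/4² = -272/27 kN·m
Superposition: R_A = 52036/3375 kN, M_A = 48032/3375 kN·m, R_B = 72839/3375 kN, M_B = -57688/3375 kN·m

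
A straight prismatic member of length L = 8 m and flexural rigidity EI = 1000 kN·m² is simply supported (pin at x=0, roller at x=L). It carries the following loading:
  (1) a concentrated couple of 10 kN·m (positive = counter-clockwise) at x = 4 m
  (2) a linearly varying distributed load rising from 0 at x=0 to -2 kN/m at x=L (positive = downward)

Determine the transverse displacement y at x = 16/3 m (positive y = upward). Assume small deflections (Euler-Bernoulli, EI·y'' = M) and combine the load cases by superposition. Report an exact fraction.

y(16/3) = 4802/91125 m

Load 1 — applied couple M₀=10 kN·m at a=4 m (b=L-a=4):
  y_1 = (M₀x³/(6L)-M₀(x-a)²/2+C₁x)/EI  [x>a] with C₁=M₀(3b²-L²)/(6L)=-10/3 = (10·(16/3)³/(6·8)-10·((16/3)-4)²/2+(-10/3)·(16/3))/1000 = 2/405 m
Load 2 — triangular load w₀=-2 kN/m (0→w₀ over full span):
  y_2 = -w₀x(7L⁴-10L²x²+3x⁴)/(360LEI) = -(-2)·(16/3)·(7·8⁴-10·8²·(16/3)²+3·(16/3)⁴)/(360·8·1000) = 4352/91125 m
Superposition: y = Σ y_i = 4802/91125 m ≈ 0.052697 m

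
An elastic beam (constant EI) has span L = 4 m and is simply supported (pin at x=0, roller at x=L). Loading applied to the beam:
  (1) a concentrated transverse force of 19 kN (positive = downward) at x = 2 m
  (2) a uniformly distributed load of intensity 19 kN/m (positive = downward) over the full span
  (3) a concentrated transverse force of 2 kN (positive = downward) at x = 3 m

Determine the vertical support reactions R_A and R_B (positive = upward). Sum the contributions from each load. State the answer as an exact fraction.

Load 1 — point force P=19 kN at a=2 m (b=L-a=2):
  R_A = Pb/L = 19·2/4 = 19/2 kN
  R_B = Pa/L = 19·2/4 = 19/2 kN
Load 2 — uniform load w=19 kN/m over full span:
  R_A = wL/2 = 19·4/2 = 38 kN
  R_B = wL/2 = 19·4/2 = 38 kN
Load 3 — point force P=2 kN at a=3 m (b=L-a=1):
  R_A = Pb/L = 2·1/4 = 1/2 kN
  R_B = Pa/L = 2·3/4 = 3/2 kN
Superposition: R_A = 48 kN, R_B = 49 kN

R_A = 48 kN, R_B = 49 kN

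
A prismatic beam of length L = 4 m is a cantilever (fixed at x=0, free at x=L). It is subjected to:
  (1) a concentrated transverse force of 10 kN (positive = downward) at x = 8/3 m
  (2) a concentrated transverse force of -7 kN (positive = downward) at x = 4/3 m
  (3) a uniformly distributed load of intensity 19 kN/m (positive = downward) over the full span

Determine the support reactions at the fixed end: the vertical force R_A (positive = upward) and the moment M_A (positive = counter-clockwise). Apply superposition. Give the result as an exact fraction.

Load 1 — point force P=10 kN at a=8/3 m (b=L-a=4/3):
  R_A = P = 10 kN
  M_A = Pa = 10·(8/3) = 80/3 kN·m
Load 2 — point force P=-7 kN at a=4/3 m (b=L-a=8/3):
  R_A = P = (-7) = -7 kN
  M_A = Pa = (-7)·(4/3) = -28/3 kN·m
Load 3 — uniform load w=19 kN/m over full span:
  R_A = wL = 19·4 = 76 kN
  M_A = wL²/2 = 19·4²/2 = 152 kN·m
Superposition: R_A = 79 kN, M_A = 508/3 kN·m

R_A = 79 kN, M_A = 508/3 kN·m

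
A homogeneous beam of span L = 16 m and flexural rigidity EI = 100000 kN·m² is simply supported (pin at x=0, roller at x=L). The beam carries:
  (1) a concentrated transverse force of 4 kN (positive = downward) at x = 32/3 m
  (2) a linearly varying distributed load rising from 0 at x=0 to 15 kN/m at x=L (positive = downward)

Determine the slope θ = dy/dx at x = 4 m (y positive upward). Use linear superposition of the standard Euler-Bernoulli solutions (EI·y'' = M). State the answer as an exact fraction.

θ(4) = -7489/810000 rad

Load 1 — point force P=4 kN at a=32/3 m (b=L-a=16/3):
  θ_1 = -Pb(L²-b²-3x²)/(6LEI)  [x≤a] = -4·(16/3)·(16²-(16/3)²-3·4²)/(6·16·100000) = -101/253125 rad
Load 2 — triangular load w₀=15 kN/m (0→w₀ over full span):
  θ_2 = -w₀(7L⁴-30L²x²+15x⁴)/(360LEI) = -15·(7·16⁴-30·16²·4²+15·4⁴)/(360·16·100000) = -1327/150000 rad
Superposition: θ = Σ θ_i = -7489/810000 rad ≈ -0.009246 rad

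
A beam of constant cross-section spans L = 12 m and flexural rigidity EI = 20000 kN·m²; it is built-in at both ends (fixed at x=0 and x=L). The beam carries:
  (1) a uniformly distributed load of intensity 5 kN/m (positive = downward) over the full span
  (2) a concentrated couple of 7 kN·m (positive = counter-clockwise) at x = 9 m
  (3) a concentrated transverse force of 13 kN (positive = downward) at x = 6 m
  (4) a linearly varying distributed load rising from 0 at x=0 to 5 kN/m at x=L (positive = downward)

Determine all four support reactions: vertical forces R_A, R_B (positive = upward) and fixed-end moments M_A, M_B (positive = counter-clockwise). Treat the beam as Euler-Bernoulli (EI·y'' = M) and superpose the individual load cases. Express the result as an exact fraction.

R_A = 1477/32 kN, M_A = 1691/16 kN·m, R_B = 1819/32 kN, M_B = -1869/16 kN·m

Load 1 — uniform load w=5 kN/m over full span:
  R_A = wL/2 = 5·12/2 = 30 kN
  M_A = wL²/12 = 5·12²/12 = 60 kN·m
  R_B = wL/2 = 5·12/2 = 30 kN
  M_B = -wL²/12 = -5·12²/12 = -60 kN·m
Load 2 — applied couple M₀=7 kN·m at a=9 m (b=L-a=3):
  R_A = 6M₀ab/L³ = 6·7·9·3/12³ = 21/32 kN
  M_A = M₀b(2a-b)/L² = 7·3·(2·9-3)/12² = 35/16 kN·m
  R_B = -6M₀ab/L³ = -6·7·9·3/12³ = -21/32 kN
  M_B = M₀a(2b-a)/L² = 7·9·(2·3-9)/12² = -21/16 kN·m
Load 3 — point force P=13 kN at a=6 m (b=L-a=6):
  R_A = Pb²(3a+b)/L³ = 13·6²·(3·6+6)/12³ = 13/2 kN
  M_A = Pab²/L² = 13·6·6²/12² = 39/2 kN·m
  R_B = Pa²(a+3b)/L³ = 13·6²·(6+3·6)/12³ = 13/2 kN
  M_B = -Pa²b/L² = -13·6²·6/12² = -39/2 kN·m
Load 4 — triangular load w₀=5 kN/m (0→w₀ over full span):
  R_A = 3w₀L/20 = 3·5·12/20 = 9 kN
  M_A = w₀L²/30 = 5·12²/30 = 24 kN·m
  R_B = 7w₀L/20 = 7·5·12/20 = 21 kN
  M_B = -w₀L²/20 = -5·12²/20 = -36 kN·m
Superposition: R_A = 1477/32 kN, M_A = 1691/16 kN·m, R_B = 1819/32 kN, M_B = -1869/16 kN·m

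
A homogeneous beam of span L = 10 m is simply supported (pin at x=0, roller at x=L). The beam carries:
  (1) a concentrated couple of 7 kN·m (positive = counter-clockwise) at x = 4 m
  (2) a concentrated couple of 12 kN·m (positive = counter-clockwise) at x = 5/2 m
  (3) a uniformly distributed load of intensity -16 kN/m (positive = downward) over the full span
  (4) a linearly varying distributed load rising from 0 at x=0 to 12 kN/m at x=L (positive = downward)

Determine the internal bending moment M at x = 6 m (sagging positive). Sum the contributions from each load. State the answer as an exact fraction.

M(6) = -614/5 kN·m

Load 1 — applied couple M₀=7 kN·m at a=4 m (b=L-a=6):
  M_1 = M₀x/L - M₀  [x>a] = 7·6/10 - 7 = -14/5 kN·m
Load 2 — applied couple M₀=12 kN·m at a=5/2 m (b=L-a=15/2):
  M_2 = M₀x/L - M₀  [x>a] = 12·6/10 - 12 = -24/5 kN·m
Load 3 — uniform load w=-16 kN/m over full span:
  M_3 = wx(L-x)/2 = (-16)·6·(10-6)/2 = -192 kN·m
Load 4 — triangular load w₀=12 kN/m (0→w₀ over full span):
  M_4 = w₀Lx/6 - w₀x³/(6L) = 12·10·6/6 - 12·6³/(6·10) = 384/5 kN·m
Superposition: M = Σ M_i = -614/5 kN·m ≈ -122.800000 kN·m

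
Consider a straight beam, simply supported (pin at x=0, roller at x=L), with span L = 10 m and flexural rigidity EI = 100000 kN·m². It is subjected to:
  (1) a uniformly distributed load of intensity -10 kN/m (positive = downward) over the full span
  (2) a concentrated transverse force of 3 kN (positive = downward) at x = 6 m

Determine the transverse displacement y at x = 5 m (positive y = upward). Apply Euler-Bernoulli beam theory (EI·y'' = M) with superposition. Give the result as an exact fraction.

Load 1 — uniform load w=-10 kN/m over full span:
  y_1 = -wx(L³-2Lx²+x³)/(24EI) = -(-10)·5·(10³-2·10·5²+5³)/(24·100000) = 5/384 m
Load 2 — point force P=3 kN at a=6 m (b=L-a=4):
  y_2 = -Pbx(L²-b²-x²)/(6LEI)  [x≤a] = -3·4·5·(10²-4²-5²)/(6·10·100000) = -59/100000 m
Superposition: y = Σ y_i = 14917/1200000 m ≈ 0.012431 m

y(5) = 14917/1200000 m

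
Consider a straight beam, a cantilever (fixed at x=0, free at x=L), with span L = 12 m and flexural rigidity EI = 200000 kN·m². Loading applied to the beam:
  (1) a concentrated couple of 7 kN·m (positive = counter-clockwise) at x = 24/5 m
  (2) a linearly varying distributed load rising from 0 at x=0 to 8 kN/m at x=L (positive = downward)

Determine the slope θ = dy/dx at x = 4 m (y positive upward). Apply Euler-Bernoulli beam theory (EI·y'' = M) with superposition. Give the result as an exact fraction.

Load 1 — applied couple M₀=7 kN·m at a=24/5 m (b=L-a=36/5):
  θ_1 = M₀x/EI  [x≤a] = 7·4/200000 = 7/50000 rad
Load 2 — triangular load w₀=8 kN/m (0→w₀ over full span):
  θ_2 = (w₀Lx²/4-w₀L²x/3-w₀x⁴/(24L))/EI = (8·12·4²/4-8·12²·4/3-8·4⁴/(24·12))/200000 = -163/28125 rad
Superposition: θ = Σ θ_i = -509/90000 rad ≈ -0.005656 rad

θ(4) = -509/90000 rad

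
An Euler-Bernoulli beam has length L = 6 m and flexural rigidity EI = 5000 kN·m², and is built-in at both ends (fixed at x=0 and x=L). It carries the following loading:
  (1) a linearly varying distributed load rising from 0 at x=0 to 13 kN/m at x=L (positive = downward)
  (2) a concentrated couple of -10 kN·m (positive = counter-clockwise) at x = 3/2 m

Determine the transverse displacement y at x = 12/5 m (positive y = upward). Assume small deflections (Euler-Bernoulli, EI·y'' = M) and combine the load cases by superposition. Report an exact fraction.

Load 1 — triangular load w₀=13 kN/m (0→w₀ over full span):
  y_1 = -w₀x²(L-x)²(x+2L)/(120LEI) = -13·(12/5)²·(6-(12/5))²·((12/5)+2·6)/(120·6·5000) = -37908/9765625 m
Load 2 — applied couple M₀=-10 kN·m at a=3/2 m (b=L-a=9/2):
  y_2 = (R_Ax³/6 - M_Ax²/2 - M₀(x-a)²/2)/EI  [x>a] with R_A=-15/8, M_A=15/8 = ((-15/8)·(12/5)³/6 - (15/8)·(12/5)²/2 - (-10)·((12/5)-(3/2))²/2)/5000 = -567/500000 m
Superposition: y = Σ y_i = -1567431/312500000 m ≈ -0.005016 m

y(12/5) = -1567431/312500000 m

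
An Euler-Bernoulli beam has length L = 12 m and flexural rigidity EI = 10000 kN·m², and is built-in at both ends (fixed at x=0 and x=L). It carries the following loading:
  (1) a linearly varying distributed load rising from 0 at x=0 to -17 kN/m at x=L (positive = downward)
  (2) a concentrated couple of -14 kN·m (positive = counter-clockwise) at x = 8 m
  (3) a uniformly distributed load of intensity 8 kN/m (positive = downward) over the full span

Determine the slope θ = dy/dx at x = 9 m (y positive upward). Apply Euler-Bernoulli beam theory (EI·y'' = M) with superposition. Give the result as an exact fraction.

θ(9) = -2659/1600000 rad

Load 1 — triangular load w₀=-17 kN/m (0→w₀ over full span):
  θ_1 = -w₀(2x(L-x)(L-2x)(x+2L)+x²(L-x)²)/(120LEI) = -(-17)·(2·9·(12-9)·(12-2·9)·(9+2·12)+9²·(12-9)²)/(120·12·10000) = -18819/1600000 rad
Load 2 — applied couple M₀=-14 kN·m at a=8 m (b=L-a=4):
  θ_2 = (R_Ax²/2 - M_Ax - M₀(x-a))/EI  [x>a] with R_A=-14/9, M_A=-14/3 = ((-14/9)·9²/2 - (-14/3)·9 - (-14)·(9-8))/10000 = -7/10000 rad
Load 3 — uniform load w=8 kN/m over full span:
  θ_3 = -wx(L-x)(L-2x)/(12EI) = -8·9·(12-9)·(12-2·9)/(12·10000) = 27/2500 rad
Superposition: θ = Σ θ_i = -2659/1600000 rad ≈ -0.001662 rad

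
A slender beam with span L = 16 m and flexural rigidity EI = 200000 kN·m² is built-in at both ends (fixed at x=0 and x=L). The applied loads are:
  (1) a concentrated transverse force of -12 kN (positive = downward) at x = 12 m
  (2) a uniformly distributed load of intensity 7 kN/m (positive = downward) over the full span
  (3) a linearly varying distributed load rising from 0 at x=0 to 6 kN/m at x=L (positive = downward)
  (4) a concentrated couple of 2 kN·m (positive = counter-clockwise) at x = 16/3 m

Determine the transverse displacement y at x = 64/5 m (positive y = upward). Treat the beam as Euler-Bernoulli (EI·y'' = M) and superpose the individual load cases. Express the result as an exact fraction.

Load 1 — point force P=-12 kN at a=12 m (b=L-a=4):
  y_1 = -Pa²(L-x)²(3bL-(3b+a)(L-x))/(6L³EI)  [x>a] = -(-12)·12²·(16-(64/5))²·(3·4·16-(3·4+12)·(16-(64/5)))/(6·16³·200000) = 162/390625 m
Load 2 — uniform load w=7 kN/m over full span:
  y_2 = -wx²(L-x)²/(24EI) = -7·(64/5)²·(16-(64/5))²/(24·200000) = -14336/5859375 m
Load 3 — triangular load w₀=6 kN/m (0→w₀ over full span):
  y_3 = -w₀x²(L-x)²(x+2L)/(120LEI) = -6·(64/5)²·(16-(64/5))²·((64/5)+2·16)/(120·16·200000) = -57344/48828125 m
Load 4 — applied couple M₀=2 kN·m at a=16/3 m (b=L-a=32/3):
  y_4 = (R_Ax³/6 - M_Ax²/2 - M₀(x-a)²/2)/EI  [x>a] with R_A=1/6, M_A=0 = ((1/6)·(64/5)³/6 - 0·(64/5)²/2 - 2·((64/5)-(16/3))²/2)/200000 = 44/3515625 m
Superposition: y = Σ y_i = -1403546/439453125 m ≈ -0.003194 m

y(64/5) = -1403546/439453125 m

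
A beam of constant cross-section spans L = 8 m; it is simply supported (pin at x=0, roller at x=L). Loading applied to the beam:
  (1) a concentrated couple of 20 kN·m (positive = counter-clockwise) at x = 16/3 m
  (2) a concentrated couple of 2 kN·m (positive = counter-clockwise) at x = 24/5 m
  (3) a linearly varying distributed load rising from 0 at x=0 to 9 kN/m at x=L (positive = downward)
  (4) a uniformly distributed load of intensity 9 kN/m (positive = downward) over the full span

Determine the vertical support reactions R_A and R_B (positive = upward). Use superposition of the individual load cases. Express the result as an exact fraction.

R_A = 203/4 kN, R_B = 229/4 kN

Load 1 — applied couple M₀=20 kN·m at a=16/3 m (b=L-a=8/3):
  R_A = M₀/L = 20/8 = 5/2 kN
  R_B = -M₀/L = -20/8 = -5/2 kN
Load 2 — applied couple M₀=2 kN·m at a=24/5 m (b=L-a=16/5):
  R_A = M₀/L = 2/8 = 1/4 kN
  R_B = -M₀/L = -2/8 = -1/4 kN
Load 3 — triangular load w₀=9 kN/m (0→w₀ over full span):
  R_A = w₀L/6 = 9·8/6 = 12 kN
  R_B = w₀L/3 = 9·8/3 = 24 kN
Load 4 — uniform load w=9 kN/m over full span:
  R_A = wL/2 = 9·8/2 = 36 kN
  R_B = wL/2 = 9·8/2 = 36 kN
Superposition: R_A = 203/4 kN, R_B = 229/4 kN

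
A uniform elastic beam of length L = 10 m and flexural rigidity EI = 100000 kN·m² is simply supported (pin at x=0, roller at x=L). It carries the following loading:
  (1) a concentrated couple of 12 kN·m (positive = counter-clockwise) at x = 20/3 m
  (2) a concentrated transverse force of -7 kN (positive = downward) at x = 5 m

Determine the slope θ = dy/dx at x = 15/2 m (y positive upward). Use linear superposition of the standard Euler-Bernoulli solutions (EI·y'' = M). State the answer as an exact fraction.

θ(15/2) = -43/192000 rad

Load 1 — applied couple M₀=12 kN·m at a=20/3 m (b=L-a=10/3):
  θ_1 = (M₀x²/(2L)-M₀(x-a)+C₁)/EI  [x>a] with C₁=M₀(3b²-L²)/(6L)=-40/3 = (12·(15/2)²/(2·10)-12·((15/2)-(20/3))+(-40/3))/100000 = 1/9600 rad
Load 2 — point force P=-7 kN at a=5 m (b=L-a=5):
  θ_2 = -Pa(2L²-6Lx+3x²+a²)/(6LEI)  [x>a] = -(-7)·5·(2·10²-6·10·(15/2)+3·(15/2)²+5²)/(6·10·100000) = -21/64000 rad
Superposition: θ = Σ θ_i = -43/192000 rad ≈ -0.000224 rad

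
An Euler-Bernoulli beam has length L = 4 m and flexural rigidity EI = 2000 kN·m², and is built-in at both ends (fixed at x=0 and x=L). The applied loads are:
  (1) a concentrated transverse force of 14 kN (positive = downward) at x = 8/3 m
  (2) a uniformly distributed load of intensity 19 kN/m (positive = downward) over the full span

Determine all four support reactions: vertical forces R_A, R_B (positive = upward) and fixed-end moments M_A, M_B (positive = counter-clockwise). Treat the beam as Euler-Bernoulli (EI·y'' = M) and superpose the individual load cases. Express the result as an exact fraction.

R_A = 1124/27 kN, M_A = 796/27 kN·m, R_B = 1306/27 kN, M_B = -908/27 kN·m

Load 1 — point force P=14 kN at a=8/3 m (b=L-a=4/3):
  R_A = Pb²(3a+b)/L³ = 14·(4/3)²·(3·(8/3)+(4/3))/4³ = 98/27 kN
  M_A = Pab²/L² = 14·(8/3)·(4/3)²/4² = 112/27 kN·m
  R_B = Pa²(a+3b)/L³ = 14·(8/3)²·((8/3)+3·(4/3))/4³ = 280/27 kN
  M_B = -Pa²b/L² = -14·(8/3)²·(4/3)/4² = -224/27 kN·m
Load 2 — uniform load w=19 kN/m over full span:
  R_A = wL/2 = 19·4/2 = 38 kN
  M_A = wL²/12 = 19·4²/12 = 76/3 kN·m
  R_B = wL/2 = 19·4/2 = 38 kN
  M_B = -wL²/12 = -19·4²/12 = -76/3 kN·m
Superposition: R_A = 1124/27 kN, M_A = 796/27 kN·m, R_B = 1306/27 kN, M_B = -908/27 kN·m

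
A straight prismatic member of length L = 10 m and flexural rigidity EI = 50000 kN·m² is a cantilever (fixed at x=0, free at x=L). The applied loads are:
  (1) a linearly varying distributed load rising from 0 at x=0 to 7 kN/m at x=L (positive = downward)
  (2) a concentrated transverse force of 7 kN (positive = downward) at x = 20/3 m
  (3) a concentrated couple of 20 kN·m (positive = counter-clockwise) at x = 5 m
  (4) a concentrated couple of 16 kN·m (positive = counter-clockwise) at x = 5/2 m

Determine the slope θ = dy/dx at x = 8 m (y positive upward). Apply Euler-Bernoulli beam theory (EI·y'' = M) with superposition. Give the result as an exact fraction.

θ(8) = -9919/562500 rad

Load 1 — triangular load w₀=7 kN/m (0→w₀ over full span):
  θ_1 = (w₀Lx²/4-w₀L²x/3-w₀x⁴/(24L))/EI = (7·10·8²/4-7·10²·8/3-7·8⁴/(24·10))/50000 = -812/46875 rad
Load 2 — point force P=7 kN at a=20/3 m (b=L-a=10/3):
  θ_2 = -Pa²/(2EI)  [x>a] = -7·(20/3)²/(2·50000) = -7/2250 rad
Load 3 — applied couple M₀=20 kN·m at a=5 m (b=L-a=5):
  θ_3 = M₀a/EI  [x>a] = 20·5/50000 = 1/500 rad
Load 4 — applied couple M₀=16 kN·m at a=5/2 m (b=L-a=15/2):
  θ_4 = M₀a/EI  [x>a] = 16·(5/2)/50000 = 1/1250 rad
Superposition: θ = Σ θ_i = -9919/562500 rad ≈ -0.017634 rad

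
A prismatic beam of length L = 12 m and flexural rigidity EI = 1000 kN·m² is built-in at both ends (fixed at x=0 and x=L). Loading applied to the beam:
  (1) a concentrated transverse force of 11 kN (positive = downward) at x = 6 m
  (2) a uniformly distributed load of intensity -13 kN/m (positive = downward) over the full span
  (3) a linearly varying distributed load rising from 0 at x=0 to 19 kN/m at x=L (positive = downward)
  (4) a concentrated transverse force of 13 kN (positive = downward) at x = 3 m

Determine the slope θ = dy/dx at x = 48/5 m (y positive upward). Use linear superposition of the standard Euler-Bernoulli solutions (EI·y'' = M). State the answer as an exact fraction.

θ(48/5) = -5211/1250000 rad

Load 1 — point force P=11 kN at a=6 m (b=L-a=6):
  θ_1 = Pa²(L-x)(2bL-(3b+a)(L-x))/(2L³EI)  [x>a] = 11·6²·(12-(48/5))·(2·6·12-(3·6+6)·(12-(48/5)))/(2·12³·1000) = 297/12500 rad
Load 2 — uniform load w=-13 kN/m over full span:
  θ_2 = -wx(L-x)(L-2x)/(12EI) = -(-13)·(48/5)·(12-(48/5))·(12-2·(48/5))/(12·1000) = -2808/15625 rad
Load 3 — triangular load w₀=19 kN/m (0→w₀ over full span):
  θ_3 = -w₀(2x(L-x)(L-2x)(x+2L)+x²(L-x)²)/(120LEI) = -19·(2·(48/5)·(12-(48/5))·(12-2·(48/5))·((48/5)+2·12)+(48/5)²·(12-(48/5))²)/(120·12·1000) = 10944/78125 rad
Load 4 — point force P=13 kN at a=3 m (b=L-a=9):
  θ_4 = Pa²(L-x)(2bL-(3b+a)(L-x))/(2L³EI)  [x>a] = 13·3²·(12-(48/5))·(2·9·12-(3·9+3)·(12-(48/5)))/(2·12³·1000) = 117/10000 rad
Superposition: θ = Σ θ_i = -5211/1250000 rad ≈ -0.004169 rad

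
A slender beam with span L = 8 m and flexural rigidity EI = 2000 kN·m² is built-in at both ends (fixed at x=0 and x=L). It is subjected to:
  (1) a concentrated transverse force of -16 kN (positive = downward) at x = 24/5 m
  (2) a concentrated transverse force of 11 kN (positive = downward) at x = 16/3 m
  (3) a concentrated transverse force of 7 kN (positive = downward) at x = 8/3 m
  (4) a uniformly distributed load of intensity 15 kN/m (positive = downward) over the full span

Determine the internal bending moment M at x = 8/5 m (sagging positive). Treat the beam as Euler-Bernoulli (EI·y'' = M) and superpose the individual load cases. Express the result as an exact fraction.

Load 1 — point force P=-16 kN at a=24/5 m (b=L-a=16/5):
  M_1 = Pb²(3a+b)x/L³ - Pab²/L²  [x≤a] = (-16)·(16/5)²·(3·(24/5)+(16/5))·(8/5)/8³ - (-16)·(24/5)·(16/5)²/8² = 2048/625 kN·m
Load 2 — point force P=11 kN at a=16/3 m (b=L-a=8/3):
  M_2 = Pb²(3a+b)x/L³ - Pab²/L²  [x≤a] = 11·(8/3)²·(3·(16/3)+(8/3))·(8/5)/8³ - 11·(16/3)·(8/3)²/8² = -88/45 kN·m
Load 3 — point force P=7 kN at a=8/3 m (b=L-a=16/3):
  M_3 = Pb²(3a+b)x/L³ - Pab²/L²  [x≤a] = 7·(16/3)²·(3·(8/3)+(16/3))·(8/5)/8³ - 7·(8/3)·(16/3)²/8² = 0 kN·m
Load 4 — uniform load w=15 kN/m over full span:
  M_4 = wLx/2 - wL²/12 - wx²/2 = 15·8·(8/5)/2 - 15·8²/12 - 15·(8/5)²/2 = -16/5 kN·m
Superposition: M = Σ M_i = -10568/5625 kN·m ≈ -1.878756 kN·m

M(8/5) = -10568/5625 kN·m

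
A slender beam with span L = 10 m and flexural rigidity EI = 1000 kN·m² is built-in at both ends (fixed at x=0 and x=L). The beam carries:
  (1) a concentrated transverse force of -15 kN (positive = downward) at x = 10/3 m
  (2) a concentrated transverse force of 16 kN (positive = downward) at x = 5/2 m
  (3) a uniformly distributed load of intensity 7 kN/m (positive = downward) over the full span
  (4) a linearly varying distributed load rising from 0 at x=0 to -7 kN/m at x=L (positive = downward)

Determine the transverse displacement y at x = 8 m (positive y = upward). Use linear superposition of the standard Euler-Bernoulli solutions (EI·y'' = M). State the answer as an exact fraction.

Load 1 — point force P=-15 kN at a=10/3 m (b=L-a=20/3):
  y_1 = -Pa²(L-x)²(3bL-(3b+a)(L-x))/(6L³EI)  [x>a] = -(-15)·(10/3)²·(10-8)²·(3·(20/3)·10-(3·(20/3)+(10/3))·(10-8))/(6·10³·1000) = 23/1350 m
Load 2 — point force P=16 kN at a=5/2 m (b=L-a=15/2):
  y_2 = -Pa²(L-x)²(3bL-(3b+a)(L-x))/(6L³EI)  [x>a] = -16·(5/2)²·(10-8)²·(3·(15/2)·10-(3·(15/2)+(5/2))·(10-8))/(6·10³·1000) = -7/600 m
Load 3 — uniform load w=7 kN/m over full span:
  y_3 = -wx²(L-x)²/(24EI) = -7·8²·(10-8)²/(24·1000) = -28/375 m
Load 4 — triangular load w₀=-7 kN/m (0→w₀ over full span):
  y_4 = -w₀x²(L-x)²(x+2L)/(120LEI) = -(-7)·8²·(10-8)²·(8+2·10)/(120·10·1000) = 392/9375 m
Superposition: y = Σ y_i = -18551/675000 m ≈ -0.027483 m

y(8) = -18551/675000 m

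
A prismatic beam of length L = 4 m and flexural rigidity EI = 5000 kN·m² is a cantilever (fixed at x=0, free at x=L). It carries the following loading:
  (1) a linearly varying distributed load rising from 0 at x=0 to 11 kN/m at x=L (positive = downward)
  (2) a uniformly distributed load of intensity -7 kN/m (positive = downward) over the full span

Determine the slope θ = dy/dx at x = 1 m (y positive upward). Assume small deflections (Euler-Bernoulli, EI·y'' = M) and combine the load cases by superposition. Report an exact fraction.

Load 1 — triangular load w₀=11 kN/m (0→w₀ over full span):
  θ_1 = (w₀Lx²/4-w₀L²x/3-w₀x⁴/(24L))/EI = (11·4·1²/4-11·4²·1/3-11·1⁴/(24·4))/5000 = -1529/160000 rad
Load 2 — uniform load w=-7 kN/m over full span:
  θ_2 = -wx(x²-3Lx+3L²)/(6EI) = -(-7)·1·(1²-3·4·1+3·4²)/(6·5000) = 259/30000 rad
Superposition: θ = Σ θ_i = -443/480000 rad ≈ -0.000923 rad

θ(1) = -443/480000 rad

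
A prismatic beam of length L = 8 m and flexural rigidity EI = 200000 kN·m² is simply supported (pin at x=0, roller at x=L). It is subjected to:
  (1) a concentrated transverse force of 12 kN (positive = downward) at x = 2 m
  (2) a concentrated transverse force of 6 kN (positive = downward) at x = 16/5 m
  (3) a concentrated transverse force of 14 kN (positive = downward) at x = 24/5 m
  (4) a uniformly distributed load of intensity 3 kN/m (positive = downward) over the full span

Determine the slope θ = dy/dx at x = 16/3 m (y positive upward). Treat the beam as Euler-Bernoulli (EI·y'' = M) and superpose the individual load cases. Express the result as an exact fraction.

θ(16/3) = 152881/337500000 rad

Load 1 — point force P=12 kN at a=2 m (b=L-a=6):
  θ_1 = -Pa(2L²-6Lx+3x²+a²)/(6LEI)  [x>a] = -12·2·(2·8²-6·8·(16/3)+3·(16/3)²+2²)/(6·8·200000) = 29/300000 rad
Load 2 — point force P=6 kN at a=16/5 m (b=L-a=24/5):
  θ_2 = -Pa(2L²-6Lx+3x²+a²)/(6LEI)  [x>a] = -6·(16/5)·(2·8²-6·8·(16/3)+3·(16/3)²+(16/5)²)/(6·8·200000) = 76/1171875 rad
Load 3 — point force P=14 kN at a=24/5 m (b=L-a=16/5):
  θ_3 = -Pa(2L²-6Lx+3x²+a²)/(6LEI)  [x>a] = -14·(24/5)·(2·8²-6·8·(16/3)+3·(16/3)²+(24/5)²)/(6·8·200000) = 161/1171875 rad
Load 4 — uniform load w=3 kN/m over full span:
  θ_4 = -w(L³-6Lx²+4x³)/(24EI) = -3·(8³-6·8·(16/3)²+4·(16/3)³)/(24·200000) = 13/84375 rad
Superposition: θ = Σ θ_i = 152881/337500000 rad ≈ 0.000453 rad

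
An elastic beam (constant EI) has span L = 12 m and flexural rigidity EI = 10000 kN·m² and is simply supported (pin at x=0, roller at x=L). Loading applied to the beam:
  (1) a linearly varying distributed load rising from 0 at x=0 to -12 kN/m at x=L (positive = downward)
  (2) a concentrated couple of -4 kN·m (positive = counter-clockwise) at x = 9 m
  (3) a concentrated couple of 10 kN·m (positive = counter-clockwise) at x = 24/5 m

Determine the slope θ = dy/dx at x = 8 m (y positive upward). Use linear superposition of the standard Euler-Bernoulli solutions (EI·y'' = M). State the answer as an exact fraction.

Load 1 — triangular load w₀=-12 kN/m (0→w₀ over full span):
  θ_1 = -w₀(7L⁴-30L²x²+15x⁴)/(360LEI) = -(-12)·(7·12⁴-30·12²·8²+15·8⁴)/(360·12·10000) = -182/9375 rad
Load 2 — applied couple M₀=-4 kN·m at a=9 m (b=L-a=3):
  θ_2 = (M₀x²/(2L)+C₁)/EI  [x≤a] with C₁=M₀(3b²-L²)/(6L)=13/2 = ((-4)·8²/(2·12)+(13/2))/10000 = -1/2400 rad
Load 3 — applied couple M₀=10 kN·m at a=24/5 m (b=L-a=36/5):
  θ_3 = (M₀x²/(2L)-M₀(x-a)+C₁)/EI  [x>a] with C₁=M₀(3b²-L²)/(6L)=8/5 = (10·8²/(2·12)-10·(8-(24/5))+(8/5))/10000 = -7/18750 rad
Superposition: θ = Σ θ_i = -6061/300000 rad ≈ -0.020203 rad

θ(8) = -6061/300000 rad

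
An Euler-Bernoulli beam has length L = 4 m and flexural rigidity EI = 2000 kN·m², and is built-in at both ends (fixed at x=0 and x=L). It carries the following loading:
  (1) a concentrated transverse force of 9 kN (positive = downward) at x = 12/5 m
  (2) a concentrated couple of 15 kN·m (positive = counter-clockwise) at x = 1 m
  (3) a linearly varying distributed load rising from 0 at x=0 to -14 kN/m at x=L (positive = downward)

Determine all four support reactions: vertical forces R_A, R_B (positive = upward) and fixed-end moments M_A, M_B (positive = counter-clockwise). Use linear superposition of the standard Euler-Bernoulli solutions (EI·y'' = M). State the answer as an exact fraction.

Load 1 — point force P=9 kN at a=12/5 m (b=L-a=8/5):
  R_A = Pb²(3a+b)/L³ = 9·(8/5)²·(3·(12/5)+(8/5))/4³ = 396/125 kN
  M_A = Pab²/L² = 9·(12/5)·(8/5)²/4² = 432/125 kN·m
  R_B = Pa²(a+3b)/L³ = 9·(12/5)²·((12/5)+3·(8/5))/4³ = 729/125 kN
  M_B = -Pa²b/L² = -9·(12/5)²·(8/5)/4² = -648/125 kN·m
Load 2 — applied couple M₀=15 kN·m at a=1 m (b=L-a=3):
  R_A = 6M₀ab/L³ = 6·15·1·3/4³ = 135/32 kN
  M_A = M₀b(2a-b)/L² = 15·3·(2·1-3)/4² = -45/16 kN·m
  R_B = -6M₀ab/L³ = -6·15·1·3/4³ = -135/32 kN
  M_B = M₀a(2b-a)/L² = 15·1·(2·3-1)/4² = 75/16 kN·m
Load 3 — triangular load w₀=-14 kN/m (0→w₀ over full span):
  R_A = 3w₀L/20 = 3·(-14)·4/20 = -42/5 kN
  M_A = w₀L²/30 = (-14)·4²/30 = -112/15 kN·m
  R_B = 7w₀L/20 = 7·(-14)·4/20 = -98/5 kN
  M_B = -w₀L²/20 = -(-14)·4²/20 = 56/5 kN·m
Superposition: R_A = -4053/4000 kN, M_A = -40939/6000 kN·m, R_B = -71947/4000 kN, M_B = 21407/2000 kN·m

R_A = -4053/4000 kN, M_A = -40939/6000 kN·m, R_B = -71947/4000 kN, M_B = 21407/2000 kN·m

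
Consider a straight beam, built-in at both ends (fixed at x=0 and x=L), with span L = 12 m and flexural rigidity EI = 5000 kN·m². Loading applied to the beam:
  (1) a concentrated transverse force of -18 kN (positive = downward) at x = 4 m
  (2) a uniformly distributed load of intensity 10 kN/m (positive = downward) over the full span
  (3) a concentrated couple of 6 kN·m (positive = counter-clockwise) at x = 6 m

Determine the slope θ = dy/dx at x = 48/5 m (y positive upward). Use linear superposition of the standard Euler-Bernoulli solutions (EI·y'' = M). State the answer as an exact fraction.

θ(48/5) = 699/31250 rad

Load 1 — point force P=-18 kN at a=4 m (b=L-a=8):
  θ_1 = Pa²(L-x)(2bL-(3b+a)(L-x))/(2L³EI)  [x>a] = (-18)·4²·(12-(48/5))·(2·8·12-(3·8+4)·(12-(48/5)))/(2·12³·5000) = -78/15625 rad
Load 2 — uniform load w=10 kN/m over full span:
  θ_2 = -wx(L-x)(L-2x)/(12EI) = -10·(48/5)·(12-(48/5))·(12-2·(48/5))/(12·5000) = 432/15625 rad
Load 3 — applied couple M₀=6 kN·m at a=6 m (b=L-a=6):
  θ_3 = (R_Ax²/2 - M_Ax - M₀(x-a))/EI  [x>a] with R_A=3/4, M_A=3/2 = ((3/4)·(48/5)²/2 - (3/2)·(48/5) - 6·((48/5)-6))/5000 = -9/31250 rad
Superposition: θ = Σ θ_i = 699/31250 rad ≈ 0.022368 rad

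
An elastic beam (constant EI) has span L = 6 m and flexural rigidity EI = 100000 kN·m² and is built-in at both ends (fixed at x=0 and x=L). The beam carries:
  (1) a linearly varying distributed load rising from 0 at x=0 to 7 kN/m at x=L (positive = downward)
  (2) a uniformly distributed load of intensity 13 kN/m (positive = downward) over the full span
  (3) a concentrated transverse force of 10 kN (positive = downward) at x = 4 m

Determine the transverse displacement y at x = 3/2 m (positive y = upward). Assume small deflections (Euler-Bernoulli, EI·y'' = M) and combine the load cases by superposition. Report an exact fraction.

Load 1 — triangular load w₀=7 kN/m (0→w₀ over full span):
  y_1 = -w₀x²(L-x)²(x+2L)/(120LEI) = -7·(3/2)²·(6-(3/2))²·((3/2)+2·6)/(120·6·100000) = -15309/256000000 m
Load 2 — uniform load w=13 kN/m over full span:
  y_2 = -wx²(L-x)²/(24EI) = -13·(3/2)²·(6-(3/2))²/(24·100000) = -3159/12800000 m
Load 3 — point force P=10 kN at a=4 m (b=L-a=2):
  y_3 = -Pb²x²(3aL-(3a+b)x)/(6L³EI)  [x≤a] = -10·2²·(3/2)²·(3·4·6-(3·4+2)·(3/2))/(6·6³·100000) = -17/480000 m
Superposition: y = Σ y_i = -262667/768000000 m ≈ -0.000342 m

y(3/2) = -262667/768000000 m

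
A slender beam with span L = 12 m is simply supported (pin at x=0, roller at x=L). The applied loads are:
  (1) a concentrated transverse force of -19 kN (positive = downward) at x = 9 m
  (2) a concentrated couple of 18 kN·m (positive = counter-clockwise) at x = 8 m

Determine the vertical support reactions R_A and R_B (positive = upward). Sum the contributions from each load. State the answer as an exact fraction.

R_A = -13/4 kN, R_B = -63/4 kN

Load 1 — point force P=-19 kN at a=9 m (b=L-a=3):
  R_A = Pb/L = (-19)·3/12 = -19/4 kN
  R_B = Pa/L = (-19)·9/12 = -57/4 kN
Load 2 — applied couple M₀=18 kN·m at a=8 m (b=L-a=4):
  R_A = M₀/L = 18/12 = 3/2 kN
  R_B = -M₀/L = -18/12 = -3/2 kN
Superposition: R_A = -13/4 kN, R_B = -63/4 kN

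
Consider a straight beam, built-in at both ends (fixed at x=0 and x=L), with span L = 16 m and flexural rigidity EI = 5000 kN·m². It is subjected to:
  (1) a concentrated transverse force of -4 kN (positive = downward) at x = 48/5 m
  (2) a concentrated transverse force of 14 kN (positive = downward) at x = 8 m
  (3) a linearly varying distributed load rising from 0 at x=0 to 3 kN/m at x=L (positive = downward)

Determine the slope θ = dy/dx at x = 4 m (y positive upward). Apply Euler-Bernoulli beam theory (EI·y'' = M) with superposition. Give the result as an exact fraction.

Load 1 — point force P=-4 kN at a=48/5 m (b=L-a=32/5):
  θ_1 = -Pb²x(2aL-(3a+b)x)/(2L³EI)  [x≤a] = -(-4)·(32/5)²·4·(2·(48/5)·16-(3·(48/5)+(32/5))·4)/(2·16³·5000) = 208/78125 rad
Load 2 — point force P=14 kN at a=8 m (b=L-a=8):
  θ_2 = -Pb²x(2aL-(3a+b)x)/(2L³EI)  [x≤a] = -14·8²·4·(2·8·16-(3·8+8)·4)/(2·16³·5000) = -7/625 rad
Load 3 — triangular load w₀=3 kN/m (0→w₀ over full span):
  θ_3 = -w₀(2x(L-x)(L-2x)(x+2L)+x²(L-x)²)/(120LEI) = -3·(2·4·(16-4)·(16-2·4)·(4+2·16)+4²·(16-4)²)/(120·16·5000) = -117/12500 rad
Superposition: θ = Σ θ_i = -5593/312500 rad ≈ -0.017898 rad

θ(4) = -5593/312500 rad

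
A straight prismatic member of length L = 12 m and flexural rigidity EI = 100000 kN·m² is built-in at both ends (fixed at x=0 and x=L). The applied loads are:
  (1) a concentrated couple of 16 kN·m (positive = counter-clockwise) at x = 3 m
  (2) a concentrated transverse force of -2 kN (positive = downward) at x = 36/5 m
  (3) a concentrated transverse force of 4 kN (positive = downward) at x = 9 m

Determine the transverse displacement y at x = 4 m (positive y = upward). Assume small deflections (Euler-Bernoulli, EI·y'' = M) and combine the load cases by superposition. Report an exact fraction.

y(4) = 5923/18750000 m

Load 1 — applied couple M₀=16 kN·m at a=3 m (b=L-a=9):
  y_1 = (R_Ax³/6 - M_Ax²/2 - M₀(x-a)²/2)/EI  [x>a] with R_A=3/2, M_A=-3 = ((3/2)·4³/6 - (-3)·4²/2 - 16·(4-3)²/2)/100000 = 1/3125 m
Load 2 — point force P=-2 kN at a=36/5 m (b=L-a=24/5):
  y_2 = -Pb²x²(3aL-(3a+b)x)/(6L³EI)  [x≤a] = -(-2)·(24/5)²·4²·(3·(36/5)·12-(3·(36/5)+(24/5))·4)/(6·12³·100000) = 128/1171875 m
Load 3 — point force P=4 kN at a=9 m (b=L-a=3):
  y_3 = -Pb²x²(3aL-(3a+b)x)/(6L³EI)  [x≤a] = -4·3²·4²·(3·9·12-(3·9+3)·4)/(6·12³·100000) = -17/150000 m
Superposition: y = Σ y_i = 5923/18750000 m ≈ 0.000316 m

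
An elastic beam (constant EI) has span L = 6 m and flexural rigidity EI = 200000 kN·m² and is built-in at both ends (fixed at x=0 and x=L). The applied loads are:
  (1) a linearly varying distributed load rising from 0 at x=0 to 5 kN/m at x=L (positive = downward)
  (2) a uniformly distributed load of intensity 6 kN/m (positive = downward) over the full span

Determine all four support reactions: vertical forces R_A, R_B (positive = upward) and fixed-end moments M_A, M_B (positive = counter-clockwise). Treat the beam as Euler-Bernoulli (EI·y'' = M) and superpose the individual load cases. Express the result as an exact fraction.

R_A = 45/2 kN, M_A = 24 kN·m, R_B = 57/2 kN, M_B = -27 kN·m

Load 1 — triangular load w₀=5 kN/m (0→w₀ over full span):
  R_A = 3w₀L/20 = 3·5·6/20 = 9/2 kN
  M_A = w₀L²/30 = 5·6²/30 = 6 kN·m
  R_B = 7w₀L/20 = 7·5·6/20 = 21/2 kN
  M_B = -w₀L²/20 = -5·6²/20 = -9 kN·m
Load 2 — uniform load w=6 kN/m over full span:
  R_A = wL/2 = 6·6/2 = 18 kN
  M_A = wL²/12 = 6·6²/12 = 18 kN·m
  R_B = wL/2 = 6·6/2 = 18 kN
  M_B = -wL²/12 = -6·6²/12 = -18 kN·m
Superposition: R_A = 45/2 kN, M_A = 24 kN·m, R_B = 57/2 kN, M_B = -27 kN·m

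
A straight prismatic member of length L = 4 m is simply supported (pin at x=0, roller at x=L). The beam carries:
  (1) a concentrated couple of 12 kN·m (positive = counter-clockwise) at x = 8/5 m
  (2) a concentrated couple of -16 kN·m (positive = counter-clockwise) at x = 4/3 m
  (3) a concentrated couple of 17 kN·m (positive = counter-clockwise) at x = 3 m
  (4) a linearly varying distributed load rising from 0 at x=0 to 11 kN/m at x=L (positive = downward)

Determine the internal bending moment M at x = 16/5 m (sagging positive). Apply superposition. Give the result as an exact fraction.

M(16/5) = 731/125 kN·m

Load 1 — applied couple M₀=12 kN·m at a=8/5 m (b=L-a=12/5):
  M_1 = M₀x/L - M₀  [x>a] = 12·(16/5)/4 - 12 = -12/5 kN·m
Load 2 — applied couple M₀=-16 kN·m at a=4/3 m (b=L-a=8/3):
  M_2 = M₀x/L - M₀  [x>a] = (-16)·(16/5)/4 - (-16) = 16/5 kN·m
Load 3 — applied couple M₀=17 kN·m at a=3 m (b=L-a=1):
  M_3 = M₀x/L - M₀  [x>a] = 17·(16/5)/4 - 17 = -17/5 kN·m
Load 4 — triangular load w₀=11 kN/m (0→w₀ over full span):
  M_4 = w₀Lx/6 - w₀x³/(6L) = 11·4·(16/5)/6 - 11·(16/5)³/(6·4) = 1056/125 kN·m
Superposition: M = Σ M_i = 731/125 kN·m ≈ 5.848000 kN·m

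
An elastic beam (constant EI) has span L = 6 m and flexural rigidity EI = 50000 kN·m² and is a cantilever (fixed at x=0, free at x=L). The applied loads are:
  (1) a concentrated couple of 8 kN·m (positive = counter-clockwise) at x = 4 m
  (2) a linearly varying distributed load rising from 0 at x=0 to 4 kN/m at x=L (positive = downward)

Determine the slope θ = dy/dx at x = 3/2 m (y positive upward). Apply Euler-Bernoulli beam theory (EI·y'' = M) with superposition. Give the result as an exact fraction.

θ(3/2) = -597/640000 rad

Load 1 — applied couple M₀=8 kN·m at a=4 m (b=L-a=2):
  θ_1 = M₀x/EI  [x≤a] = 8·(3/2)/50000 = 3/12500 rad
Load 2 — triangular load w₀=4 kN/m (0→w₀ over full span):
  θ_2 = (w₀Lx²/4-w₀L²x/3-w₀x⁴/(24L))/EI = (4·6·(3/2)²/4-4·6²·(3/2)/3-4·(3/2)⁴/(24·6))/50000 = -3753/3200000 rad
Superposition: θ = Σ θ_i = -597/640000 rad ≈ -0.000933 rad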